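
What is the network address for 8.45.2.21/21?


IP:   00001000.00101101.00000010.00010101
Mask: 11111111.11111111.11111000.00000000
AND operation:
Net:  00001000.00101101.00000000.00000000
Network: 8.45.0.0/21


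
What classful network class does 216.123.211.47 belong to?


First octet: 216
Binary: 11011000
110xxxxx -> Class C (192-223)
Class C, default mask 255.255.255.0 (/24)


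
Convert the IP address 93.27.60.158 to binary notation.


93 = 01011101
27 = 00011011
60 = 00111100
158 = 10011110
Binary: 01011101.00011011.00111100.10011110


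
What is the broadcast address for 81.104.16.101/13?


Network: 81.104.0.0/13
Host bits = 19
Set all host bits to 1:
Broadcast: 81.111.255.255


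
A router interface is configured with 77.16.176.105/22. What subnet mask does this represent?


/22 means 22 network bits, 10 host bits
Binary: 11111111111111111111110000000000
Mask: 255.255.252.0


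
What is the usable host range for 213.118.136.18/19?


Network: 213.118.128.0
Broadcast: 213.118.159.255
First usable = network + 1
Last usable = broadcast - 1
Range: 213.118.128.1 to 213.118.159.254


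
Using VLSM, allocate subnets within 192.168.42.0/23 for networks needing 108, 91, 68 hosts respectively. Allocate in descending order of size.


108 hosts -> /25 (126 usable): 192.168.42.0/25
91 hosts -> /25 (126 usable): 192.168.42.128/25
68 hosts -> /25 (126 usable): 192.168.43.0/25
Allocation: 192.168.42.0/25 (108 hosts, 126 usable); 192.168.42.128/25 (91 hosts, 126 usable); 192.168.43.0/25 (68 hosts, 126 usable)


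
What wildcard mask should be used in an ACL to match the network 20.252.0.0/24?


Subnet mask: 255.255.255.0
Wildcard = 255.255.255.255 - subnet mask
255 - 255 = 0
255 - 255 = 0
255 - 255 = 0
255 - 0 = 255
Wildcard: 0.0.0.255


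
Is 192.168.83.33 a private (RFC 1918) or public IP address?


RFC 1918 private ranges:
  10.0.0.0/8 (10.0.0.0 - 10.255.255.255)
  172.16.0.0/12 (172.16.0.0 - 172.31.255.255)
  192.168.0.0/16 (192.168.0.0 - 192.168.255.255)
Private (in 192.168.0.0/16)


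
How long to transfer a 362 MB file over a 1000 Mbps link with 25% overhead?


Effective throughput = 1000 * (1 - 25/100) = 750 Mbps
File size in Mb = 362 * 8 = 2896 Mb
Time = 2896 / 750
Time = 3.8613 seconds


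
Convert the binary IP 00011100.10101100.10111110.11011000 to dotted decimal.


00011100 = 28
10101100 = 172
10111110 = 190
11011000 = 216
IP: 28.172.190.216


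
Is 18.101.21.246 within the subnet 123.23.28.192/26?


Subnet network: 123.23.28.192
Test IP AND mask: 18.101.21.192
No, 18.101.21.246 is not in 123.23.28.192/26


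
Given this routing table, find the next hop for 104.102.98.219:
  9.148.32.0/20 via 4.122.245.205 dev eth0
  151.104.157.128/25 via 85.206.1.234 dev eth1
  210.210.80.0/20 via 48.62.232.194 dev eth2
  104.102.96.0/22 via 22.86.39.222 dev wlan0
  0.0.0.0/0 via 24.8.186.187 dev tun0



Longest prefix match for 104.102.98.219:
  /20 9.148.32.0: no
  /25 151.104.157.128: no
  /20 210.210.80.0: no
  /22 104.102.96.0: MATCH
  /0 0.0.0.0: MATCH
Selected: next-hop 22.86.39.222 via wlan0 (matched /22)


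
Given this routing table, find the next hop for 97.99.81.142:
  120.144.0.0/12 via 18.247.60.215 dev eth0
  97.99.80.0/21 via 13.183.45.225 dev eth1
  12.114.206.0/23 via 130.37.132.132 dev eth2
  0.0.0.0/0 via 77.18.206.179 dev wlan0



Longest prefix match for 97.99.81.142:
  /12 120.144.0.0: no
  /21 97.99.80.0: MATCH
  /23 12.114.206.0: no
  /0 0.0.0.0: MATCH
Selected: next-hop 13.183.45.225 via eth1 (matched /21)


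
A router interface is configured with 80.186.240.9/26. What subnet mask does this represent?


/26 means 26 network bits, 6 host bits
Binary: 11111111111111111111111111000000
Mask: 255.255.255.192


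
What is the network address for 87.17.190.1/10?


IP:   01010111.00010001.10111110.00000001
Mask: 11111111.11000000.00000000.00000000
AND operation:
Net:  01010111.00000000.00000000.00000000
Network: 87.0.0.0/10


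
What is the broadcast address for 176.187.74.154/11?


Network: 176.160.0.0/11
Host bits = 21
Set all host bits to 1:
Broadcast: 176.191.255.255


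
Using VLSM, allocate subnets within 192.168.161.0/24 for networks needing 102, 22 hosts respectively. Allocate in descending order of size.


102 hosts -> /25 (126 usable): 192.168.161.0/25
22 hosts -> /27 (30 usable): 192.168.161.128/27
Allocation: 192.168.161.0/25 (102 hosts, 126 usable); 192.168.161.128/27 (22 hosts, 30 usable)


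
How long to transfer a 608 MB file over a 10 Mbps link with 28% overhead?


Effective throughput = 10 * (1 - 28/100) = 7.2 Mbps
File size in Mb = 608 * 8 = 4864 Mb
Time = 4864 / 7.2
Time = 675.5556 seconds


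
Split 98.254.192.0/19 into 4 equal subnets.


New prefix = 19 + 2 = 21
Each subnet has 2048 addresses
  98.254.192.0/21
  98.254.200.0/21
  98.254.208.0/21
  98.254.216.0/21
Subnets: 98.254.192.0/21, 98.254.200.0/21, 98.254.208.0/21, 98.254.216.0/21


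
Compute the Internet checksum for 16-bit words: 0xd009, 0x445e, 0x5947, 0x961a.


Sum all words (with carry folding):
+ 0xd009 = 0xd009
+ 0x445e = 0x1468
+ 0x5947 = 0x6daf
+ 0x961a = 0x03ca
One's complement: ~0x03ca
Checksum = 0xfc35


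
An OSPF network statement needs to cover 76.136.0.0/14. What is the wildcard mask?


Subnet mask: 255.252.0.0
Wildcard = 255.255.255.255 - subnet mask
255 - 255 = 0
255 - 252 = 3
255 - 0 = 255
255 - 0 = 255
Wildcard: 0.3.255.255


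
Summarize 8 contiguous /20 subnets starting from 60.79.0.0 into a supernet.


Original prefix: /20
Number of subnets: 8 = 2^3
New prefix = 20 - 3 = 17
Supernet: 60.79.0.0/17


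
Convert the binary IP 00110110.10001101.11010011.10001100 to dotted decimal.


00110110 = 54
10001101 = 141
11010011 = 211
10001100 = 140
IP: 54.141.211.140


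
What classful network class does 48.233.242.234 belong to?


First octet: 48
Binary: 00110000
0xxxxxxx -> Class A (1-126)
Class A, default mask 255.0.0.0 (/8)


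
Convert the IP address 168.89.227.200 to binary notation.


168 = 10101000
89 = 01011001
227 = 11100011
200 = 11001000
Binary: 10101000.01011001.11100011.11001000


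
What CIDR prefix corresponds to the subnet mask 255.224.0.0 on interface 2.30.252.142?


Binary: 11111111.11100000.00000000.00000000
Count leading 1s
Prefix: /11


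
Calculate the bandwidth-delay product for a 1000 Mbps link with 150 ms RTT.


BDP = bandwidth * RTT
= 1000 Mbps * 150 ms
= 1000 * 1e6 * 150 / 1000 bits
= 150000000 bits
= 18750000 bytes
= 18310.5469 KB
BDP = 150000000 bits (18750000 bytes)


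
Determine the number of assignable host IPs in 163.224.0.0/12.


Host bits = 32 - 12 = 20
Total addresses = 2^20 = 1048576
Usable = total - 2 (network and broadcast)
Usable hosts: 1048574


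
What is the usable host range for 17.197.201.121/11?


Network: 17.192.0.0
Broadcast: 17.223.255.255
First usable = network + 1
Last usable = broadcast - 1
Range: 17.192.0.1 to 17.223.255.254


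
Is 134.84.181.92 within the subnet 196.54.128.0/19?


Subnet network: 196.54.128.0
Test IP AND mask: 134.84.160.0
No, 134.84.181.92 is not in 196.54.128.0/19


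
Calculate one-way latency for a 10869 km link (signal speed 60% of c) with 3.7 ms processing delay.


Speed = 0.6 * 3e5 km/s = 180000 km/s
Propagation delay = 10869 / 180000 = 0.0604 s = 60.3833 ms
Processing delay = 3.7 ms
Total one-way latency = 64.0833 ms


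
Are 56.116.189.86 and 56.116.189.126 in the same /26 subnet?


Mask: 255.255.255.192
56.116.189.86 AND mask = 56.116.189.64
56.116.189.126 AND mask = 56.116.189.64
Yes, same subnet (56.116.189.64)


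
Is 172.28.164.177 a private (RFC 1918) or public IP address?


RFC 1918 private ranges:
  10.0.0.0/8 (10.0.0.0 - 10.255.255.255)
  172.16.0.0/12 (172.16.0.0 - 172.31.255.255)
  192.168.0.0/16 (192.168.0.0 - 192.168.255.255)
Private (in 172.16.0.0/12)


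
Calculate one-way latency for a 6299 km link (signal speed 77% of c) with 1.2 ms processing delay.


Speed = 0.77 * 3e5 km/s = 231000 km/s
Propagation delay = 6299 / 231000 = 0.0273 s = 27.2684 ms
Processing delay = 1.2 ms
Total one-way latency = 28.4684 ms


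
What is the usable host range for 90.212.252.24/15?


Network: 90.212.0.0
Broadcast: 90.213.255.255
First usable = network + 1
Last usable = broadcast - 1
Range: 90.212.0.1 to 90.213.255.254


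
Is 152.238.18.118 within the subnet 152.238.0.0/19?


Subnet network: 152.238.0.0
Test IP AND mask: 152.238.0.0
Yes, 152.238.18.118 is in 152.238.0.0/19


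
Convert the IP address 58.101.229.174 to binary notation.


58 = 00111010
101 = 01100101
229 = 11100101
174 = 10101110
Binary: 00111010.01100101.11100101.10101110


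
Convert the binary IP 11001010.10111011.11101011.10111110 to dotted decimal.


11001010 = 202
10111011 = 187
11101011 = 235
10111110 = 190
IP: 202.187.235.190


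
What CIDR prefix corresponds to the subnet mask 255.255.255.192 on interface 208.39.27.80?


Binary: 11111111.11111111.11111111.11000000
Count leading 1s
Prefix: /26


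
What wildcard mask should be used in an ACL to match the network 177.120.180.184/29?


Subnet mask: 255.255.255.248
Wildcard = 255.255.255.255 - subnet mask
255 - 255 = 0
255 - 255 = 0
255 - 255 = 0
255 - 248 = 7
Wildcard: 0.0.0.7


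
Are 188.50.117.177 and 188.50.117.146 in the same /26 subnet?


Mask: 255.255.255.192
188.50.117.177 AND mask = 188.50.117.128
188.50.117.146 AND mask = 188.50.117.128
Yes, same subnet (188.50.117.128)


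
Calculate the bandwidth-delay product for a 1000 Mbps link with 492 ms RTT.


BDP = bandwidth * RTT
= 1000 Mbps * 492 ms
= 1000 * 1e6 * 492 / 1000 bits
= 492000000 bits
= 61500000 bytes
= 60058.5938 KB
BDP = 492000000 bits (61500000 bytes)


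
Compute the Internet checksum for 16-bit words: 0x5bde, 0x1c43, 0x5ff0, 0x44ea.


Sum all words (with carry folding):
+ 0x5bde = 0x5bde
+ 0x1c43 = 0x7821
+ 0x5ff0 = 0xd811
+ 0x44ea = 0x1cfc
One's complement: ~0x1cfc
Checksum = 0xe303


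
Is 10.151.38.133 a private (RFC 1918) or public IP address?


RFC 1918 private ranges:
  10.0.0.0/8 (10.0.0.0 - 10.255.255.255)
  172.16.0.0/12 (172.16.0.0 - 172.31.255.255)
  192.168.0.0/16 (192.168.0.0 - 192.168.255.255)
Private (in 10.0.0.0/8)


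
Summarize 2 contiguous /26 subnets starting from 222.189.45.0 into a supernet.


Original prefix: /26
Number of subnets: 2 = 2^1
New prefix = 26 - 1 = 25
Supernet: 222.189.45.0/25


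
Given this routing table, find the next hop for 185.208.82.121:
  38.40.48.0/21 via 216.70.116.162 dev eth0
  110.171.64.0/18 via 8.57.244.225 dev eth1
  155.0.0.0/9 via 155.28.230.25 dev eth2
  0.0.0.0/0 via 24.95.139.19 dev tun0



Longest prefix match for 185.208.82.121:
  /21 38.40.48.0: no
  /18 110.171.64.0: no
  /9 155.0.0.0: no
  /0 0.0.0.0: MATCH
Selected: next-hop 24.95.139.19 via tun0 (matched /0)


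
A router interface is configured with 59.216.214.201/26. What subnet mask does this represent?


/26 means 26 network bits, 6 host bits
Binary: 11111111111111111111111111000000
Mask: 255.255.255.192


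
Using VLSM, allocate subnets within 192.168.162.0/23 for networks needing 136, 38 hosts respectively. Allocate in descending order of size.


136 hosts -> /24 (254 usable): 192.168.162.0/24
38 hosts -> /26 (62 usable): 192.168.163.0/26
Allocation: 192.168.162.0/24 (136 hosts, 254 usable); 192.168.163.0/26 (38 hosts, 62 usable)


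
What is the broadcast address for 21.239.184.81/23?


Network: 21.239.184.0/23
Host bits = 9
Set all host bits to 1:
Broadcast: 21.239.185.255


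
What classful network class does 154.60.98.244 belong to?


First octet: 154
Binary: 10011010
10xxxxxx -> Class B (128-191)
Class B, default mask 255.255.0.0 (/16)


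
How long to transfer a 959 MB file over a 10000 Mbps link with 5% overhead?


Effective throughput = 10000 * (1 - 5/100) = 9500 Mbps
File size in Mb = 959 * 8 = 7672 Mb
Time = 7672 / 9500
Time = 0.8076 seconds


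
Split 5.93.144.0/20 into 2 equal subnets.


New prefix = 20 + 1 = 21
Each subnet has 2048 addresses
  5.93.144.0/21
  5.93.152.0/21
Subnets: 5.93.144.0/21, 5.93.152.0/21


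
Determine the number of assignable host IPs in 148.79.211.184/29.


Host bits = 32 - 29 = 3
Total addresses = 2^3 = 8
Usable = total - 2 (network and broadcast)
Usable hosts: 6


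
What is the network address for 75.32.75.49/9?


IP:   01001011.00100000.01001011.00110001
Mask: 11111111.10000000.00000000.00000000
AND operation:
Net:  01001011.00000000.00000000.00000000
Network: 75.0.0.0/9


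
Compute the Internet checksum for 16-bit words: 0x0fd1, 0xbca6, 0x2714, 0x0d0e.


Sum all words (with carry folding):
+ 0x0fd1 = 0x0fd1
+ 0xbca6 = 0xcc77
+ 0x2714 = 0xf38b
+ 0x0d0e = 0x009a
One's complement: ~0x009a
Checksum = 0xff65


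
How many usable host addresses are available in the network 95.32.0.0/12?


Host bits = 32 - 12 = 20
Total addresses = 2^20 = 1048576
Usable = total - 2 (network and broadcast)
Usable hosts: 1048574


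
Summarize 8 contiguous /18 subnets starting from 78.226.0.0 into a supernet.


Original prefix: /18
Number of subnets: 8 = 2^3
New prefix = 18 - 3 = 15
Supernet: 78.226.0.0/15


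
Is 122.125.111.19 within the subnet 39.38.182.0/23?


Subnet network: 39.38.182.0
Test IP AND mask: 122.125.110.0
No, 122.125.111.19 is not in 39.38.182.0/23


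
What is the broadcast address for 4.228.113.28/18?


Network: 4.228.64.0/18
Host bits = 14
Set all host bits to 1:
Broadcast: 4.228.127.255


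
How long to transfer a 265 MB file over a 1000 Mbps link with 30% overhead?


Effective throughput = 1000 * (1 - 30/100) = 700 Mbps
File size in Mb = 265 * 8 = 2120 Mb
Time = 2120 / 700
Time = 3.0286 seconds


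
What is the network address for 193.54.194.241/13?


IP:   11000001.00110110.11000010.11110001
Mask: 11111111.11111000.00000000.00000000
AND operation:
Net:  11000001.00110000.00000000.00000000
Network: 193.48.0.0/13


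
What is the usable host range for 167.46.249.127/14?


Network: 167.44.0.0
Broadcast: 167.47.255.255
First usable = network + 1
Last usable = broadcast - 1
Range: 167.44.0.1 to 167.47.255.254


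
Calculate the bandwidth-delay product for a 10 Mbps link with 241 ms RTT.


BDP = bandwidth * RTT
= 10 Mbps * 241 ms
= 10 * 1e6 * 241 / 1000 bits
= 2410000 bits
= 301250 bytes
= 294.1895 KB
BDP = 2410000 bits (301250 bytes)


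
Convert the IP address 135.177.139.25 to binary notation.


135 = 10000111
177 = 10110001
139 = 10001011
25 = 00011001
Binary: 10000111.10110001.10001011.00011001


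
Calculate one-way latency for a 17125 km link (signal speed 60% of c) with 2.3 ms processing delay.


Speed = 0.6 * 3e5 km/s = 180000 km/s
Propagation delay = 17125 / 180000 = 0.0951 s = 95.1389 ms
Processing delay = 2.3 ms
Total one-way latency = 97.4389 ms


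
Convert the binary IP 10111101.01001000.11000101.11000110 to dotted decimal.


10111101 = 189
01001000 = 72
11000101 = 197
11000110 = 198
IP: 189.72.197.198


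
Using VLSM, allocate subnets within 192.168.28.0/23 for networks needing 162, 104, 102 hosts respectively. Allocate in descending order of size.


162 hosts -> /24 (254 usable): 192.168.28.0/24
104 hosts -> /25 (126 usable): 192.168.29.0/25
102 hosts -> /25 (126 usable): 192.168.29.128/25
Allocation: 192.168.28.0/24 (162 hosts, 254 usable); 192.168.29.0/25 (104 hosts, 126 usable); 192.168.29.128/25 (102 hosts, 126 usable)


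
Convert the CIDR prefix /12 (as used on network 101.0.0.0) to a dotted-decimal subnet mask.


/12 means 12 network bits, 20 host bits
Binary: 11111111111100000000000000000000
Mask: 255.240.0.0


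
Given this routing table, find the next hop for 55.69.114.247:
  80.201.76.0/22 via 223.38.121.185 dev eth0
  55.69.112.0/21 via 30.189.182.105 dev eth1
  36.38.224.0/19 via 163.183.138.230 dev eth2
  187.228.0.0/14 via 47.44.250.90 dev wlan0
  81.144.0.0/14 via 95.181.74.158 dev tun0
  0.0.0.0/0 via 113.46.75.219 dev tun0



Longest prefix match for 55.69.114.247:
  /22 80.201.76.0: no
  /21 55.69.112.0: MATCH
  /19 36.38.224.0: no
  /14 187.228.0.0: no
  /14 81.144.0.0: no
  /0 0.0.0.0: MATCH
Selected: next-hop 30.189.182.105 via eth1 (matched /21)


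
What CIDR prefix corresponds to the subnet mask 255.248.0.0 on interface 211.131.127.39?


Binary: 11111111.11111000.00000000.00000000
Count leading 1s
Prefix: /13


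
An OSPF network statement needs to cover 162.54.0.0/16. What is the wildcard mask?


Subnet mask: 255.255.0.0
Wildcard = 255.255.255.255 - subnet mask
255 - 255 = 0
255 - 255 = 0
255 - 0 = 255
255 - 0 = 255
Wildcard: 0.0.255.255


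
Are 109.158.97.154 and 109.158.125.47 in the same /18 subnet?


Mask: 255.255.192.0
109.158.97.154 AND mask = 109.158.64.0
109.158.125.47 AND mask = 109.158.64.0
Yes, same subnet (109.158.64.0)


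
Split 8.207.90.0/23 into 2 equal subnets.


New prefix = 23 + 1 = 24
Each subnet has 256 addresses
  8.207.90.0/24
  8.207.91.0/24
Subnets: 8.207.90.0/24, 8.207.91.0/24


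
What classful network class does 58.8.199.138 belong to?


First octet: 58
Binary: 00111010
0xxxxxxx -> Class A (1-126)
Class A, default mask 255.0.0.0 (/8)


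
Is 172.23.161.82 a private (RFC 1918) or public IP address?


RFC 1918 private ranges:
  10.0.0.0/8 (10.0.0.0 - 10.255.255.255)
  172.16.0.0/12 (172.16.0.0 - 172.31.255.255)
  192.168.0.0/16 (192.168.0.0 - 192.168.255.255)
Private (in 172.16.0.0/12)


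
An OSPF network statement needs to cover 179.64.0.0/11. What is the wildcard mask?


Subnet mask: 255.224.0.0
Wildcard = 255.255.255.255 - subnet mask
255 - 255 = 0
255 - 224 = 31
255 - 0 = 255
255 - 0 = 255
Wildcard: 0.31.255.255


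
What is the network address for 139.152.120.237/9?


IP:   10001011.10011000.01111000.11101101
Mask: 11111111.10000000.00000000.00000000
AND operation:
Net:  10001011.10000000.00000000.00000000
Network: 139.128.0.0/9


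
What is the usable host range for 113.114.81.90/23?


Network: 113.114.80.0
Broadcast: 113.114.81.255
First usable = network + 1
Last usable = broadcast - 1
Range: 113.114.80.1 to 113.114.81.254


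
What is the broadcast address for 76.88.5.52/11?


Network: 76.64.0.0/11
Host bits = 21
Set all host bits to 1:
Broadcast: 76.95.255.255


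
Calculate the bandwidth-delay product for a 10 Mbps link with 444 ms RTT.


BDP = bandwidth * RTT
= 10 Mbps * 444 ms
= 10 * 1e6 * 444 / 1000 bits
= 4440000 bits
= 555000 bytes
= 541.9922 KB
BDP = 4440000 bits (555000 bytes)


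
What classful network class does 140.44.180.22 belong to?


First octet: 140
Binary: 10001100
10xxxxxx -> Class B (128-191)
Class B, default mask 255.255.0.0 (/16)


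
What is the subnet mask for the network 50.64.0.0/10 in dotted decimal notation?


/10 means 10 network bits, 22 host bits
Binary: 11111111110000000000000000000000
Mask: 255.192.0.0


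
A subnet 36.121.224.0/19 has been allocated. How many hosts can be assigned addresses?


Host bits = 32 - 19 = 13
Total addresses = 2^13 = 8192
Usable = total - 2 (network and broadcast)
Usable hosts: 8190


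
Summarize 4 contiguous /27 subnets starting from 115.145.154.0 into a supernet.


Original prefix: /27
Number of subnets: 4 = 2^2
New prefix = 27 - 2 = 25
Supernet: 115.145.154.0/25


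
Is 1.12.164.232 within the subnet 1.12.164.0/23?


Subnet network: 1.12.164.0
Test IP AND mask: 1.12.164.0
Yes, 1.12.164.232 is in 1.12.164.0/23


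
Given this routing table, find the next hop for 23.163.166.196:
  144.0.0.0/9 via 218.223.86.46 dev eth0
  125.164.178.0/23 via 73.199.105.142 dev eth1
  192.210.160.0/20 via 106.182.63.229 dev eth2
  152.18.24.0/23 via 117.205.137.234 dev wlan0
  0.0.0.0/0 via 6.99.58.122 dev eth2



Longest prefix match for 23.163.166.196:
  /9 144.0.0.0: no
  /23 125.164.178.0: no
  /20 192.210.160.0: no
  /23 152.18.24.0: no
  /0 0.0.0.0: MATCH
Selected: next-hop 6.99.58.122 via eth2 (matched /0)


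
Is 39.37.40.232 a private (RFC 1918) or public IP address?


RFC 1918 private ranges:
  10.0.0.0/8 (10.0.0.0 - 10.255.255.255)
  172.16.0.0/12 (172.16.0.0 - 172.31.255.255)
  192.168.0.0/16 (192.168.0.0 - 192.168.255.255)
Public (not in any RFC 1918 range)


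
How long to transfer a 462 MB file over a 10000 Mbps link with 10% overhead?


Effective throughput = 10000 * (1 - 10/100) = 9000 Mbps
File size in Mb = 462 * 8 = 3696 Mb
Time = 3696 / 9000
Time = 0.4107 seconds


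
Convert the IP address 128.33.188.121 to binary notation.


128 = 10000000
33 = 00100001
188 = 10111100
121 = 01111001
Binary: 10000000.00100001.10111100.01111001


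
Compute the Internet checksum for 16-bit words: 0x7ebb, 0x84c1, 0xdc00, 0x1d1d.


Sum all words (with carry folding):
+ 0x7ebb = 0x7ebb
+ 0x84c1 = 0x037d
+ 0xdc00 = 0xdf7d
+ 0x1d1d = 0xfc9a
One's complement: ~0xfc9a
Checksum = 0x0365


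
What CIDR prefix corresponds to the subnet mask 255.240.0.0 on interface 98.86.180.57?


Binary: 11111111.11110000.00000000.00000000
Count leading 1s
Prefix: /12


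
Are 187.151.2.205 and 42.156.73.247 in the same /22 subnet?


Mask: 255.255.252.0
187.151.2.205 AND mask = 187.151.0.0
42.156.73.247 AND mask = 42.156.72.0
No, different subnets (187.151.0.0 vs 42.156.72.0)


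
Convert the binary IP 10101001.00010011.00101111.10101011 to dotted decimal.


10101001 = 169
00010011 = 19
00101111 = 47
10101011 = 171
IP: 169.19.47.171


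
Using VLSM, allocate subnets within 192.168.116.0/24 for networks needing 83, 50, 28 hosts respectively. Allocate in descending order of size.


83 hosts -> /25 (126 usable): 192.168.116.0/25
50 hosts -> /26 (62 usable): 192.168.116.128/26
28 hosts -> /27 (30 usable): 192.168.116.192/27
Allocation: 192.168.116.0/25 (83 hosts, 126 usable); 192.168.116.128/26 (50 hosts, 62 usable); 192.168.116.192/27 (28 hosts, 30 usable)


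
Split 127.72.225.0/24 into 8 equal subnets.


New prefix = 24 + 3 = 27
Each subnet has 32 addresses
  127.72.225.0/27
  127.72.225.32/27
  127.72.225.64/27
  127.72.225.96/27
  127.72.225.128/27
  127.72.225.160/27
  127.72.225.192/27
  127.72.225.224/27
Subnets: 127.72.225.0/27, 127.72.225.32/27, 127.72.225.64/27, 127.72.225.96/27, 127.72.225.128/27, 127.72.225.160/27, 127.72.225.192/27, 127.72.225.224/27


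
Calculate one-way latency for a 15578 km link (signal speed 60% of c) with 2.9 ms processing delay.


Speed = 0.6 * 3e5 km/s = 180000 km/s
Propagation delay = 15578 / 180000 = 0.0865 s = 86.5444 ms
Processing delay = 2.9 ms
Total one-way latency = 89.4444 ms


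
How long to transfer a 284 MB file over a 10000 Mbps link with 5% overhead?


Effective throughput = 10000 * (1 - 5/100) = 9500 Mbps
File size in Mb = 284 * 8 = 2272 Mb
Time = 2272 / 9500
Time = 0.2392 seconds


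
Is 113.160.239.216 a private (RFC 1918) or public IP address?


RFC 1918 private ranges:
  10.0.0.0/8 (10.0.0.0 - 10.255.255.255)
  172.16.0.0/12 (172.16.0.0 - 172.31.255.255)
  192.168.0.0/16 (192.168.0.0 - 192.168.255.255)
Public (not in any RFC 1918 range)


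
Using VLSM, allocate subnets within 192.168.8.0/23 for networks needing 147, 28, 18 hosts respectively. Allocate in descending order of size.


147 hosts -> /24 (254 usable): 192.168.8.0/24
28 hosts -> /27 (30 usable): 192.168.9.0/27
18 hosts -> /27 (30 usable): 192.168.9.32/27
Allocation: 192.168.8.0/24 (147 hosts, 254 usable); 192.168.9.0/27 (28 hosts, 30 usable); 192.168.9.32/27 (18 hosts, 30 usable)


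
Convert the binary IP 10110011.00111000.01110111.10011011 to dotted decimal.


10110011 = 179
00111000 = 56
01110111 = 119
10011011 = 155
IP: 179.56.119.155


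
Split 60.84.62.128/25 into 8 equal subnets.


New prefix = 25 + 3 = 28
Each subnet has 16 addresses
  60.84.62.128/28
  60.84.62.144/28
  60.84.62.160/28
  60.84.62.176/28
  60.84.62.192/28
  60.84.62.208/28
  60.84.62.224/28
  60.84.62.240/28
Subnets: 60.84.62.128/28, 60.84.62.144/28, 60.84.62.160/28, 60.84.62.176/28, 60.84.62.192/28, 60.84.62.208/28, 60.84.62.224/28, 60.84.62.240/28


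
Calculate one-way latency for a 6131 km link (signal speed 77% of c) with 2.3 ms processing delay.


Speed = 0.77 * 3e5 km/s = 231000 km/s
Propagation delay = 6131 / 231000 = 0.0265 s = 26.5411 ms
Processing delay = 2.3 ms
Total one-way latency = 28.8411 ms


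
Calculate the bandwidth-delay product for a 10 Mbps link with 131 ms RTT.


BDP = bandwidth * RTT
= 10 Mbps * 131 ms
= 10 * 1e6 * 131 / 1000 bits
= 1310000 bits
= 163750 bytes
= 159.9121 KB
BDP = 1310000 bits (163750 bytes)


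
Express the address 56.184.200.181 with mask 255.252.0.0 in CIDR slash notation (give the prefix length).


Binary: 11111111.11111100.00000000.00000000
Count leading 1s
Prefix: /14


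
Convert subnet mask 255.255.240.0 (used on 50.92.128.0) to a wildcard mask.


Subnet mask: 255.255.240.0
Wildcard = 255.255.255.255 - subnet mask
255 - 255 = 0
255 - 255 = 0
255 - 240 = 15
255 - 0 = 255
Wildcard: 0.0.15.255


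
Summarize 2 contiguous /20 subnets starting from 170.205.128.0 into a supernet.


Original prefix: /20
Number of subnets: 2 = 2^1
New prefix = 20 - 1 = 19
Supernet: 170.205.128.0/19


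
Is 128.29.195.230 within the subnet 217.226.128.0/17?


Subnet network: 217.226.128.0
Test IP AND mask: 128.29.128.0
No, 128.29.195.230 is not in 217.226.128.0/17


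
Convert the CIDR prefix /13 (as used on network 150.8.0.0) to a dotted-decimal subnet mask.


/13 means 13 network bits, 19 host bits
Binary: 11111111111110000000000000000000
Mask: 255.248.0.0


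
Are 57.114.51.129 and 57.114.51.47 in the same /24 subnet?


Mask: 255.255.255.0
57.114.51.129 AND mask = 57.114.51.0
57.114.51.47 AND mask = 57.114.51.0
Yes, same subnet (57.114.51.0)


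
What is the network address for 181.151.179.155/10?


IP:   10110101.10010111.10110011.10011011
Mask: 11111111.11000000.00000000.00000000
AND operation:
Net:  10110101.10000000.00000000.00000000
Network: 181.128.0.0/10


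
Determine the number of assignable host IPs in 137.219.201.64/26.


Host bits = 32 - 26 = 6
Total addresses = 2^6 = 64
Usable = total - 2 (network and broadcast)
Usable hosts: 62


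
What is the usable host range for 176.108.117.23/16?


Network: 176.108.0.0
Broadcast: 176.108.255.255
First usable = network + 1
Last usable = broadcast - 1
Range: 176.108.0.1 to 176.108.255.254


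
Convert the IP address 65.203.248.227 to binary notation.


65 = 01000001
203 = 11001011
248 = 11111000
227 = 11100011
Binary: 01000001.11001011.11111000.11100011


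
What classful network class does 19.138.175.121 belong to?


First octet: 19
Binary: 00010011
0xxxxxxx -> Class A (1-126)
Class A, default mask 255.0.0.0 (/8)


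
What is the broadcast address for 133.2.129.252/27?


Network: 133.2.129.224/27
Host bits = 5
Set all host bits to 1:
Broadcast: 133.2.129.255


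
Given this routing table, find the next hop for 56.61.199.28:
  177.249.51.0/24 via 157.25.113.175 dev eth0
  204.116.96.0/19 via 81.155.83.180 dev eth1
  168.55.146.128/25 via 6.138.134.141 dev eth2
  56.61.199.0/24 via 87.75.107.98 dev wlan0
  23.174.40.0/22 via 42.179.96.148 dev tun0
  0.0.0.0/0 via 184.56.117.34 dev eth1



Longest prefix match for 56.61.199.28:
  /24 177.249.51.0: no
  /19 204.116.96.0: no
  /25 168.55.146.128: no
  /24 56.61.199.0: MATCH
  /22 23.174.40.0: no
  /0 0.0.0.0: MATCH
Selected: next-hop 87.75.107.98 via wlan0 (matched /24)


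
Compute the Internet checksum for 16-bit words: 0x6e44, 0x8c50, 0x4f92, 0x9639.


Sum all words (with carry folding):
+ 0x6e44 = 0x6e44
+ 0x8c50 = 0xfa94
+ 0x4f92 = 0x4a27
+ 0x9639 = 0xe060
One's complement: ~0xe060
Checksum = 0x1f9f


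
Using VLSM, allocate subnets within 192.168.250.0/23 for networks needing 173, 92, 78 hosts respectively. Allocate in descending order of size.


173 hosts -> /24 (254 usable): 192.168.250.0/24
92 hosts -> /25 (126 usable): 192.168.251.0/25
78 hosts -> /25 (126 usable): 192.168.251.128/25
Allocation: 192.168.250.0/24 (173 hosts, 254 usable); 192.168.251.0/25 (92 hosts, 126 usable); 192.168.251.128/25 (78 hosts, 126 usable)


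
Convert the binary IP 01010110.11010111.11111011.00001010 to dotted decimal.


01010110 = 86
11010111 = 215
11111011 = 251
00001010 = 10
IP: 86.215.251.10


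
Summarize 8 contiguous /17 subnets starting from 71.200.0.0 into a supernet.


Original prefix: /17
Number of subnets: 8 = 2^3
New prefix = 17 - 3 = 14
Supernet: 71.200.0.0/14


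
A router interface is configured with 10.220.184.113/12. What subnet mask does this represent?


/12 means 12 network bits, 20 host bits
Binary: 11111111111100000000000000000000
Mask: 255.240.0.0


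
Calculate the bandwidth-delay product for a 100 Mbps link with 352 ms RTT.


BDP = bandwidth * RTT
= 100 Mbps * 352 ms
= 100 * 1e6 * 352 / 1000 bits
= 35200000 bits
= 4400000 bytes
= 4296.875 KB
BDP = 35200000 bits (4400000 bytes)


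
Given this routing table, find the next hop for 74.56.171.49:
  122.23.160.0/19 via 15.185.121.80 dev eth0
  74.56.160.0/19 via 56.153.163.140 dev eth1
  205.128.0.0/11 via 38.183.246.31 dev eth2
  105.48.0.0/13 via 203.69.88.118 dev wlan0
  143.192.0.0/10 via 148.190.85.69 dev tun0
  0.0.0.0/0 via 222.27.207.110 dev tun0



Longest prefix match for 74.56.171.49:
  /19 122.23.160.0: no
  /19 74.56.160.0: MATCH
  /11 205.128.0.0: no
  /13 105.48.0.0: no
  /10 143.192.0.0: no
  /0 0.0.0.0: MATCH
Selected: next-hop 56.153.163.140 via eth1 (matched /19)


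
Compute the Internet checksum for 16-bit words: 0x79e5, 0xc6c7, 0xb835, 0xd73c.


Sum all words (with carry folding):
+ 0x79e5 = 0x79e5
+ 0xc6c7 = 0x40ad
+ 0xb835 = 0xf8e2
+ 0xd73c = 0xd01f
One's complement: ~0xd01f
Checksum = 0x2fe0


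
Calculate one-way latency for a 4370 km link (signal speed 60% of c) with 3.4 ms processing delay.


Speed = 0.6 * 3e5 km/s = 180000 km/s
Propagation delay = 4370 / 180000 = 0.0243 s = 24.2778 ms
Processing delay = 3.4 ms
Total one-way latency = 27.6778 ms


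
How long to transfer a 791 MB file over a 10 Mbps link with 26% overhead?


Effective throughput = 10 * (1 - 26/100) = 7.4 Mbps
File size in Mb = 791 * 8 = 6328 Mb
Time = 6328 / 7.4
Time = 855.1351 seconds


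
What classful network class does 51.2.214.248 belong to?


First octet: 51
Binary: 00110011
0xxxxxxx -> Class A (1-126)
Class A, default mask 255.0.0.0 (/8)


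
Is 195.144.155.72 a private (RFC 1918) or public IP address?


RFC 1918 private ranges:
  10.0.0.0/8 (10.0.0.0 - 10.255.255.255)
  172.16.0.0/12 (172.16.0.0 - 172.31.255.255)
  192.168.0.0/16 (192.168.0.0 - 192.168.255.255)
Public (not in any RFC 1918 range)


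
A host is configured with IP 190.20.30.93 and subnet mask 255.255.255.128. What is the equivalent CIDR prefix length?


Binary: 11111111.11111111.11111111.10000000
Count leading 1s
Prefix: /25


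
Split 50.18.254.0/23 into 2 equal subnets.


New prefix = 23 + 1 = 24
Each subnet has 256 addresses
  50.18.254.0/24
  50.18.255.0/24
Subnets: 50.18.254.0/24, 50.18.255.0/24


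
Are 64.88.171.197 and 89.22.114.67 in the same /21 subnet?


Mask: 255.255.248.0
64.88.171.197 AND mask = 64.88.168.0
89.22.114.67 AND mask = 89.22.112.0
No, different subnets (64.88.168.0 vs 89.22.112.0)


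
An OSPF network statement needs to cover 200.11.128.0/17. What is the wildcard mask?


Subnet mask: 255.255.128.0
Wildcard = 255.255.255.255 - subnet mask
255 - 255 = 0
255 - 255 = 0
255 - 128 = 127
255 - 0 = 255
Wildcard: 0.0.127.255


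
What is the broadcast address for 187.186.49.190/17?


Network: 187.186.0.0/17
Host bits = 15
Set all host bits to 1:
Broadcast: 187.186.127.255


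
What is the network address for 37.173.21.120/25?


IP:   00100101.10101101.00010101.01111000
Mask: 11111111.11111111.11111111.10000000
AND operation:
Net:  00100101.10101101.00010101.00000000
Network: 37.173.21.0/25


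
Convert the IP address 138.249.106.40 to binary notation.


138 = 10001010
249 = 11111001
106 = 01101010
40 = 00101000
Binary: 10001010.11111001.01101010.00101000


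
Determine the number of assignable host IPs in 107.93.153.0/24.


Host bits = 32 - 24 = 8
Total addresses = 2^8 = 256
Usable = total - 2 (network and broadcast)
Usable hosts: 254


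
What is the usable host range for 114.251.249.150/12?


Network: 114.240.0.0
Broadcast: 114.255.255.255
First usable = network + 1
Last usable = broadcast - 1
Range: 114.240.0.1 to 114.255.255.254


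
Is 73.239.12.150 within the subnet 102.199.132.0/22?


Subnet network: 102.199.132.0
Test IP AND mask: 73.239.12.0
No, 73.239.12.150 is not in 102.199.132.0/22


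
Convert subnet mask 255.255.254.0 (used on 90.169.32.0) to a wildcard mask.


Subnet mask: 255.255.254.0
Wildcard = 255.255.255.255 - subnet mask
255 - 255 = 0
255 - 255 = 0
255 - 254 = 1
255 - 0 = 255
Wildcard: 0.0.1.255


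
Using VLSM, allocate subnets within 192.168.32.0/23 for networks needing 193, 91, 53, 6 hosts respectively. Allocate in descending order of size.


193 hosts -> /24 (254 usable): 192.168.32.0/24
91 hosts -> /25 (126 usable): 192.168.33.0/25
53 hosts -> /26 (62 usable): 192.168.33.128/26
6 hosts -> /29 (6 usable): 192.168.33.192/29
Allocation: 192.168.32.0/24 (193 hosts, 254 usable); 192.168.33.0/25 (91 hosts, 126 usable); 192.168.33.128/26 (53 hosts, 62 usable); 192.168.33.192/29 (6 hosts, 6 usable)


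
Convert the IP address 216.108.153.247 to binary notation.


216 = 11011000
108 = 01101100
153 = 10011001
247 = 11110111
Binary: 11011000.01101100.10011001.11110111


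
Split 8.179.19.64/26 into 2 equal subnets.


New prefix = 26 + 1 = 27
Each subnet has 32 addresses
  8.179.19.64/27
  8.179.19.96/27
Subnets: 8.179.19.64/27, 8.179.19.96/27


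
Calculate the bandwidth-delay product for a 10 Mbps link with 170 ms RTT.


BDP = bandwidth * RTT
= 10 Mbps * 170 ms
= 10 * 1e6 * 170 / 1000 bits
= 1700000 bits
= 212500 bytes
= 207.5195 KB
BDP = 1700000 bits (212500 bytes)


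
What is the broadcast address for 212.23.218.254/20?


Network: 212.23.208.0/20
Host bits = 12
Set all host bits to 1:
Broadcast: 212.23.223.255


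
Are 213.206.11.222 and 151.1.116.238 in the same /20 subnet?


Mask: 255.255.240.0
213.206.11.222 AND mask = 213.206.0.0
151.1.116.238 AND mask = 151.1.112.0
No, different subnets (213.206.0.0 vs 151.1.112.0)


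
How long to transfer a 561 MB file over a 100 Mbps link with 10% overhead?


Effective throughput = 100 * (1 - 10/100) = 90 Mbps
File size in Mb = 561 * 8 = 4488 Mb
Time = 4488 / 90
Time = 49.8667 seconds


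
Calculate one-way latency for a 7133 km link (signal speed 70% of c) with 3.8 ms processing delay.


Speed = 0.7 * 3e5 km/s = 210000 km/s
Propagation delay = 7133 / 210000 = 0.034 s = 33.9667 ms
Processing delay = 3.8 ms
Total one-way latency = 37.7667 ms


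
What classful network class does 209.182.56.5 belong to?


First octet: 209
Binary: 11010001
110xxxxx -> Class C (192-223)
Class C, default mask 255.255.255.0 (/24)


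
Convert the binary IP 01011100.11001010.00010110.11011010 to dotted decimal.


01011100 = 92
11001010 = 202
00010110 = 22
11011010 = 218
IP: 92.202.22.218


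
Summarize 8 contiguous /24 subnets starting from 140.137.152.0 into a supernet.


Original prefix: /24
Number of subnets: 8 = 2^3
New prefix = 24 - 3 = 21
Supernet: 140.137.152.0/21


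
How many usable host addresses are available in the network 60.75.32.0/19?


Host bits = 32 - 19 = 13
Total addresses = 2^13 = 8192
Usable = total - 2 (network and broadcast)
Usable hosts: 8190


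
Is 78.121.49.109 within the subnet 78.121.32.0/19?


Subnet network: 78.121.32.0
Test IP AND mask: 78.121.32.0
Yes, 78.121.49.109 is in 78.121.32.0/19


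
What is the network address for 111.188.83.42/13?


IP:   01101111.10111100.01010011.00101010
Mask: 11111111.11111000.00000000.00000000
AND operation:
Net:  01101111.10111000.00000000.00000000
Network: 111.184.0.0/13


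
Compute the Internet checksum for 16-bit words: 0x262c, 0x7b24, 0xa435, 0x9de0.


Sum all words (with carry folding):
+ 0x262c = 0x262c
+ 0x7b24 = 0xa150
+ 0xa435 = 0x4586
+ 0x9de0 = 0xe366
One's complement: ~0xe366
Checksum = 0x1c99


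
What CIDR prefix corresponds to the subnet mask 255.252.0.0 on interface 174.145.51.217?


Binary: 11111111.11111100.00000000.00000000
Count leading 1s
Prefix: /14


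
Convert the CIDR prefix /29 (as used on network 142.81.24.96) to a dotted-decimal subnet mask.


/29 means 29 network bits, 3 host bits
Binary: 11111111111111111111111111111000
Mask: 255.255.255.248


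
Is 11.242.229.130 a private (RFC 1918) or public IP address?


RFC 1918 private ranges:
  10.0.0.0/8 (10.0.0.0 - 10.255.255.255)
  172.16.0.0/12 (172.16.0.0 - 172.31.255.255)
  192.168.0.0/16 (192.168.0.0 - 192.168.255.255)
Public (not in any RFC 1918 range)


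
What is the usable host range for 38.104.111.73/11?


Network: 38.96.0.0
Broadcast: 38.127.255.255
First usable = network + 1
Last usable = broadcast - 1
Range: 38.96.0.1 to 38.127.255.254


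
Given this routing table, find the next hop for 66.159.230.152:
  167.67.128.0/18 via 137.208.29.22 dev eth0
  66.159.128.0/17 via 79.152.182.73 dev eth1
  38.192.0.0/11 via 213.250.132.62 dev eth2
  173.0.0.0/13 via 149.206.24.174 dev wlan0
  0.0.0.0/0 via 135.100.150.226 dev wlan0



Longest prefix match for 66.159.230.152:
  /18 167.67.128.0: no
  /17 66.159.128.0: MATCH
  /11 38.192.0.0: no
  /13 173.0.0.0: no
  /0 0.0.0.0: MATCH
Selected: next-hop 79.152.182.73 via eth1 (matched /17)


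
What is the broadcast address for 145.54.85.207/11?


Network: 145.32.0.0/11
Host bits = 21
Set all host bits to 1:
Broadcast: 145.63.255.255


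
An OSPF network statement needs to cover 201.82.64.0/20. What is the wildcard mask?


Subnet mask: 255.255.240.0
Wildcard = 255.255.255.255 - subnet mask
255 - 255 = 0
255 - 255 = 0
255 - 240 = 15
255 - 0 = 255
Wildcard: 0.0.15.255


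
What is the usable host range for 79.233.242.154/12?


Network: 79.224.0.0
Broadcast: 79.239.255.255
First usable = network + 1
Last usable = broadcast - 1
Range: 79.224.0.1 to 79.239.255.254


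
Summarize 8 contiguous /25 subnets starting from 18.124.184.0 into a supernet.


Original prefix: /25
Number of subnets: 8 = 2^3
New prefix = 25 - 3 = 22
Supernet: 18.124.184.0/22


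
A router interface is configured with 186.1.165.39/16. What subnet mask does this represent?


/16 means 16 network bits, 16 host bits
Binary: 11111111111111110000000000000000
Mask: 255.255.0.0


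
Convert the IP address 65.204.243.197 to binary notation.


65 = 01000001
204 = 11001100
243 = 11110011
197 = 11000101
Binary: 01000001.11001100.11110011.11000101


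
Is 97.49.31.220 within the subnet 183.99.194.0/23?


Subnet network: 183.99.194.0
Test IP AND mask: 97.49.30.0
No, 97.49.31.220 is not in 183.99.194.0/23


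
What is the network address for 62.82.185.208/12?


IP:   00111110.01010010.10111001.11010000
Mask: 11111111.11110000.00000000.00000000
AND operation:
Net:  00111110.01010000.00000000.00000000
Network: 62.80.0.0/12


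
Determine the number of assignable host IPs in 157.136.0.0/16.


Host bits = 32 - 16 = 16
Total addresses = 2^16 = 65536
Usable = total - 2 (network and broadcast)
Usable hosts: 65534


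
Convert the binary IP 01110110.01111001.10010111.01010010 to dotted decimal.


01110110 = 118
01111001 = 121
10010111 = 151
01010010 = 82
IP: 118.121.151.82


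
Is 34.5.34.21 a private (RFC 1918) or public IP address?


RFC 1918 private ranges:
  10.0.0.0/8 (10.0.0.0 - 10.255.255.255)
  172.16.0.0/12 (172.16.0.0 - 172.31.255.255)
  192.168.0.0/16 (192.168.0.0 - 192.168.255.255)
Public (not in any RFC 1918 range)


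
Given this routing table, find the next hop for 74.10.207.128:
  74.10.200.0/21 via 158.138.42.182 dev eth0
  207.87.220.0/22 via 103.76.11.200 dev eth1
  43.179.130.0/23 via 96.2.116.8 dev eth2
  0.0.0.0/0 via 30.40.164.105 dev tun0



Longest prefix match for 74.10.207.128:
  /21 74.10.200.0: MATCH
  /22 207.87.220.0: no
  /23 43.179.130.0: no
  /0 0.0.0.0: MATCH
Selected: next-hop 158.138.42.182 via eth0 (matched /21)
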